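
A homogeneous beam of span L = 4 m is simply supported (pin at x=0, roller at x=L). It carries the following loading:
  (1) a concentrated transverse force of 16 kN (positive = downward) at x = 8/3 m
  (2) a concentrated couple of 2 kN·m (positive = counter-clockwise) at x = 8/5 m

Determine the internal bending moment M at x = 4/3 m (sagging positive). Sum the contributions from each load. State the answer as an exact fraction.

M(4/3) = 70/9 kN·m

Load 1 — point force P=16 kN at a=8/3 m (b=L-a=4/3):
  M_1 = Pbx/L  [x≤a] = 16·(4/3)·(4/3)/4 = 64/9 kN·m
Load 2 — applied couple M₀=2 kN·m at a=8/5 m (b=L-a=12/5):
  M_2 = M₀x/L  [x≤a] = 2·(4/3)/4 = 2/3 kN·m
Superposition: M = Σ M_i = 70/9 kN·m ≈ 7.777778 kN·m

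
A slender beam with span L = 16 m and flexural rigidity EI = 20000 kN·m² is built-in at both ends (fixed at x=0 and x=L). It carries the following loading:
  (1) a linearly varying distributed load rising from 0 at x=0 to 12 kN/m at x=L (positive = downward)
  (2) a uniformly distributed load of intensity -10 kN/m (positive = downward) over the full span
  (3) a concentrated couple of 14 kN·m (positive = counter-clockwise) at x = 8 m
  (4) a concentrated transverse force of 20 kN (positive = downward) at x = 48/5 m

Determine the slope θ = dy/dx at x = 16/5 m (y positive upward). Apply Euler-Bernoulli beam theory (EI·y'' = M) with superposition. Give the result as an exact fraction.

θ(16/5) = 121/31250 rad

Load 1 — triangular load w₀=12 kN/m (0→w₀ over full span):
  θ_1 = -w₀(2x(L-x)(L-2x)(x+2L)+x²(L-x)²)/(120LEI) = -12·(2·(16/5)·(16-(16/5))·(16-2·(16/5))·((16/5)+2·16)+(16/5)²·(16-(16/5))²)/(120·16·20000) = -3584/390625 rad
Load 2 — uniform load w=-10 kN/m over full span:
  θ_2 = -wx(L-x)(L-2x)/(12EI) = -(-10)·(16/5)·(16-(16/5))·(16-2·(16/5))/(12·20000) = 256/15625 rad
Load 3 — applied couple M₀=14 kN·m at a=8 m (b=L-a=8):
  θ_3 = (R_Ax²/2 - M_Ax)/EI  [x≤a] with R_A=21/16, M_A=7/2 = ((21/16)·(16/5)²/2 - (7/2)·(16/5))/20000 = -7/31250 rad
Load 4 — point force P=20 kN at a=48/5 m (b=L-a=32/5):
  θ_4 = -Pb²x(2aL-(3a+b)x)/(2L³EI)  [x≤a] = -20·(32/5)²·(16/5)·(2·(48/5)·16-(3·(48/5)+(32/5))·(16/5))/(2·16³·20000) = -1216/390625 rad
Superposition: θ = Σ θ_i = 121/31250 rad ≈ 0.003872 rad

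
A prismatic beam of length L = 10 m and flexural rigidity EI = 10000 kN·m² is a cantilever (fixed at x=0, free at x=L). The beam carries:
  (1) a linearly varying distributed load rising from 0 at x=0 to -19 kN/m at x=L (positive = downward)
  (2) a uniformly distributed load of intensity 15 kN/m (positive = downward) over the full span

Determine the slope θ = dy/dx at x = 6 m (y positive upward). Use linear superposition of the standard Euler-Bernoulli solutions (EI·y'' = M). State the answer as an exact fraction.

θ(6) = -737/50000 rad

Load 1 — triangular load w₀=-19 kN/m (0→w₀ over full span):
  θ_1 = (w₀Lx²/4-w₀L²x/3-w₀x⁴/(24L))/EI = ((-19)·10·6²/4-(-19)·10²·6/3-(-19)·6⁴/(24·10))/10000 = 10963/50000 rad
Load 2 — uniform load w=15 kN/m over full span:
  θ_2 = -wx(x²-3Lx+3L²)/(6EI) = -15·6·(6²-3·10·6+3·10²)/(6·10000) = -117/500 rad
Superposition: θ = Σ θ_i = -737/50000 rad ≈ -0.014740 rad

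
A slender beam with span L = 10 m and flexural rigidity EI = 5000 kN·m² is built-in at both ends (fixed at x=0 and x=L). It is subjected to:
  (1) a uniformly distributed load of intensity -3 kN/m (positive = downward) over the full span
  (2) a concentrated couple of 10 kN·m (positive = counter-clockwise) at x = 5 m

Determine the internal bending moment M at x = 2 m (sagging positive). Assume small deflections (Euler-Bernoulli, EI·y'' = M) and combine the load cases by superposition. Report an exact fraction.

M(2) = 3/2 kN·m

Load 1 — uniform load w=-3 kN/m over full span:
  M_1 = wLx/2 - wL²/12 - wx²/2 = (-3)·10·2/2 - (-3)·10²/12 - (-3)·2²/2 = 1 kN·m
Load 2 — applied couple M₀=10 kN·m at a=5 m (b=L-a=5):
  M_2 = R_Ax - M_A  [x≤a] with R_A=3/2, M_A=5/2 = (3/2)·2 - (5/2) = 1/2 kN·m
Superposition: M = Σ M_i = 3/2 kN·m ≈ 1.500000 kN·m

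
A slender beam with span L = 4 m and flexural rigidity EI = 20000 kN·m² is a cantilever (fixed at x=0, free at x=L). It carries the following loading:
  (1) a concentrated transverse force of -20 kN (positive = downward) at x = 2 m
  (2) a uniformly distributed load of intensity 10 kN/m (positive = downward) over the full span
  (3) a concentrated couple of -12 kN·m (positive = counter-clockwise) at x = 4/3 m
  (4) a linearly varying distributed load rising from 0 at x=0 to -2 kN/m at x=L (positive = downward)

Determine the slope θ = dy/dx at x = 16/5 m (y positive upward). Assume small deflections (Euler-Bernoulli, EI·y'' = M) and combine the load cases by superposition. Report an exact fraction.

θ(16/5) = -15463/4687500 rad

Load 1 — point force P=-20 kN at a=2 m (b=L-a=2):
  θ_1 = -Pa²/(2EI)  [x>a] = -(-20)·2²/(2·20000) = 1/500 rad
Load 2 — uniform load w=10 kN/m over full span:
  θ_2 = -wx(x²-3Lx+3L²)/(6EI) = -10·(16/5)·((16/5)²-3·4·(16/5)+3·4²)/(6·20000) = -248/46875 rad
Load 3 — applied couple M₀=-12 kN·m at a=4/3 m (b=L-a=8/3):
  θ_3 = M₀a/EI  [x>a] = (-12)·(4/3)/20000 = -1/1250 rad
Load 4 — triangular load w₀=-2 kN/m (0→w₀ over full span):
  θ_4 = (w₀Lx²/4-w₀L²x/3-w₀x⁴/(24L))/EI = ((-2)·4·(16/5)²/4-(-2)·4²·(16/5)/3-(-2)·(16/5)⁴/(24·4))/20000 = 928/1171875 rad
Superposition: θ = Σ θ_i = -15463/4687500 rad ≈ -0.003299 rad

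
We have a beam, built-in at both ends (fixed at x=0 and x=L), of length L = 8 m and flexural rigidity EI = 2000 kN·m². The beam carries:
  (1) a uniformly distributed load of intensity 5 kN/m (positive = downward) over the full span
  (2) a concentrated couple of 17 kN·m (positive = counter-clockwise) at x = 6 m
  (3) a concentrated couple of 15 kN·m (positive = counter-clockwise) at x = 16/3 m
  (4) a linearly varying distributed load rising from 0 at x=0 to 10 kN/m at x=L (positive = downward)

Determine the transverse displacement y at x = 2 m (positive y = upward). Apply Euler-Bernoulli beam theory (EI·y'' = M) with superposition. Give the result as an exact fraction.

Load 1 — uniform load w=5 kN/m over full span:
  y_1 = -wx²(L-x)²/(24EI) = -5·2²·(8-2)²/(24·2000) = -3/200 m
Load 2 — applied couple M₀=17 kN·m at a=6 m (b=L-a=2):
  y_2 = (R_Ax³/6 - M_Ax²/2)/EI  [x≤a] with R_A=153/64, M_A=85/16 = ((153/64)·2³/6 - (85/16)·2²/2)/2000 = -119/32000 m
Load 3 — applied couple M₀=15 kN·m at a=16/3 m (b=L-a=8/3):
  y_3 = (R_Ax³/6 - M_Ax²/2)/EI  [x≤a] with R_A=5/2, M_A=5 = ((5/2)·2³/6 - 5·2²/2)/2000 = -1/300 m
Load 4 — triangular load w₀=10 kN/m (0→w₀ over full span):
  y_4 = -w₀x²(L-x)²(x+2L)/(120LEI) = -10·2²·(8-2)²·(2+2·8)/(120·8·2000) = -27/2000 m
Superposition: y = Σ y_i = -3413/96000 m ≈ -0.035552 m

y(2) = -3413/96000 m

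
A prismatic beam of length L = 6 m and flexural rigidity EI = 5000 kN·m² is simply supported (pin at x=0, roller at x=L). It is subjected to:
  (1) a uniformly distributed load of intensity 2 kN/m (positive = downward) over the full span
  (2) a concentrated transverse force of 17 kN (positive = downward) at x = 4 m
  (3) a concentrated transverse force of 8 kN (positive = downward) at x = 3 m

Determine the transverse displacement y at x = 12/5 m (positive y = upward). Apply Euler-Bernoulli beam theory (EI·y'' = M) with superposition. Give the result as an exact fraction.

y(12/5) = -29438/1171875 m

Load 1 — uniform load w=2 kN/m over full span:
  y_1 = -wx(L³-2Lx²+x³)/(24EI) = -2·(12/5)·(6³-2·6·(12/5)²+(12/5)³)/(24·5000) = -2511/390625 m
Load 2 — point force P=17 kN at a=4 m (b=L-a=2):
  y_2 = -Pbx(L²-b²-x²)/(6LEI)  [x≤a] = -17·2·(12/5)·(6²-2²-(12/5)²)/(6·6·5000) = -2788/234375 m
Load 3 — point force P=8 kN at a=3 m (b=L-a=3):
  y_3 = -Pbx(L²-b²-x²)/(6LEI)  [x≤a] = -8·3·(12/5)·(6²-3²-(12/5)²)/(6·6·5000) = -531/78125 m
Superposition: y = Σ y_i = -29438/1171875 m ≈ -0.025120 m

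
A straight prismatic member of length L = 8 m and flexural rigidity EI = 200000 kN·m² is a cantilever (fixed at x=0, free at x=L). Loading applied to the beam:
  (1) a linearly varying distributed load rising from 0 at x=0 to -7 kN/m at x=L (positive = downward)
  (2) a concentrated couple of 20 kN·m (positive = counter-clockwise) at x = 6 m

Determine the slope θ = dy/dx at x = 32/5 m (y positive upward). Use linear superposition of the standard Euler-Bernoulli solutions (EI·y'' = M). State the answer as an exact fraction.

θ(32/5) = 132061/46875000 rad

Load 1 — triangular load w₀=-7 kN/m (0→w₀ over full span):
  θ_1 = (w₀Lx²/4-w₀L²x/3-w₀x⁴/(24L))/EI = ((-7)·8·(32/5)²/4-(-7)·8²·(32/5)/3-(-7)·(32/5)⁴/(24·8))/200000 = 12992/5859375 rad
Load 2 — applied couple M₀=20 kN·m at a=6 m (b=L-a=2):
  θ_2 = M₀a/EI  [x>a] = 20·6/200000 = 3/5000 rad
Superposition: θ = Σ θ_i = 132061/46875000 rad ≈ 0.002817 rad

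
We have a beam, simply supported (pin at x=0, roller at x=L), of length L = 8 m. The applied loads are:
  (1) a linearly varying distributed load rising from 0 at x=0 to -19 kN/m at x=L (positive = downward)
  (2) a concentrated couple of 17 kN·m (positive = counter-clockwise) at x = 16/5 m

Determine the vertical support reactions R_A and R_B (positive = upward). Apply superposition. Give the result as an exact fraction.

R_A = -557/24 kN, R_B = -1267/24 kN

Load 1 — triangular load w₀=-19 kN/m (0→w₀ over full span):
  R_A = w₀L/6 = (-19)·8/6 = -76/3 kN
  R_B = w₀L/3 = (-19)·8/3 = -152/3 kN
Load 2 — applied couple M₀=17 kN·m at a=16/5 m (b=L-a=24/5):
  R_A = M₀/L = 17/8 kN
  R_B = -M₀/L = -17/8 kN
Superposition: R_A = -557/24 kN, R_B = -1267/24 kN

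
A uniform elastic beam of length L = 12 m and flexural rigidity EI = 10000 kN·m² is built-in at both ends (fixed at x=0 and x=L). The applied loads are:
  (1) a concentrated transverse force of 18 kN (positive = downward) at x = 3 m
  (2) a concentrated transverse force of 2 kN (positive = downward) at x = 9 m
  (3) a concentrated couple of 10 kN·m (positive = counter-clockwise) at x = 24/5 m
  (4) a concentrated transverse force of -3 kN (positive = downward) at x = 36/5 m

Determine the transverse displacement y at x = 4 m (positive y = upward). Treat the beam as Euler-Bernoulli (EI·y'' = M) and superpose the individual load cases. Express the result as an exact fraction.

y(4) = -26281/3750000 m

Load 1 — point force P=18 kN at a=3 m (b=L-a=9):
  y_1 = -Pa²(L-x)²(3bL-(3b+a)(L-x))/(6L³EI)  [x>a] = -18·3²·(12-4)²·(3·9·12-(3·9+3)·(12-4))/(6·12³·10000) = -21/2500 m
Load 2 — point force P=2 kN at a=9 m (b=L-a=3):
  y_2 = -Pb²x²(3aL-(3a+b)x)/(6L³EI)  [x≤a] = -2·3²·4²·(3·9·12-(3·9+3)·4)/(6·12³·10000) = -17/30000 m
Load 3 — applied couple M₀=10 kN·m at a=24/5 m (b=L-a=36/5):
  y_3 = (R_Ax³/6 - M_Ax²/2)/EI  [x≤a] with R_A=6/5, M_A=6/5 = ((6/5)·4³/6 - (6/5)·4²/2)/10000 = 1/3125 m
Load 4 — point force P=-3 kN at a=36/5 m (b=L-a=24/5):
  y_4 = -Pb²x²(3aL-(3a+b)x)/(6L³EI)  [x≤a] = -(-3)·(24/5)²·4²·(3·(36/5)·12-(3·(36/5)+(24/5))·4)/(6·12³·10000) = 128/78125 m
Superposition: y = Σ y_i = -26281/3750000 m ≈ -0.007008 m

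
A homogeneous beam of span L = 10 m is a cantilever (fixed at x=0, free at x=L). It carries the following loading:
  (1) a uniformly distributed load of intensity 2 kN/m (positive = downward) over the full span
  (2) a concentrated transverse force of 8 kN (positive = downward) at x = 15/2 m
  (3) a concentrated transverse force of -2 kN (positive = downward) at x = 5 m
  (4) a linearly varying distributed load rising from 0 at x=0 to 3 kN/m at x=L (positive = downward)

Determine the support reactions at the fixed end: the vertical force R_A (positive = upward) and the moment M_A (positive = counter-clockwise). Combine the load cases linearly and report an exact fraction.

Load 1 — uniform load w=2 kN/m over full span:
  R_A = wL = 2·10 = 20 kN
  M_A = wL²/2 = 2·10²/2 = 100 kN·m
Load 2 — point force P=8 kN at a=15/2 m (b=L-a=5/2):
  R_A = P = 8 kN
  M_A = Pa = 8·(15/2) = 60 kN·m
Load 3 — point force P=-2 kN at a=5 m (b=L-a=5):
  R_A = P = (-2) = -2 kN
  M_A = Pa = (-2)·5 = -10 kN·m
Load 4 — triangular load w₀=3 kN/m (0→w₀ over full span):
  R_A = w₀L/2 = 3·10/2 = 15 kN
  M_A = w₀L²/3 = 3·10²/3 = 100 kN·m
Superposition: R_A = 41 kN, M_A = 250 kN·m

R_A = 41 kN, M_A = 250 kN·m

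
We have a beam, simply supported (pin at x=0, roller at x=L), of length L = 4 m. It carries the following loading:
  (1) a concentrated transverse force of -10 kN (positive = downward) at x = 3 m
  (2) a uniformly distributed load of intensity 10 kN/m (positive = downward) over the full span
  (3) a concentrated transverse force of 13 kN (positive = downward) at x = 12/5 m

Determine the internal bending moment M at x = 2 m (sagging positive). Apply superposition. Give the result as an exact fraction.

Load 1 — point force P=-10 kN at a=3 m (b=L-a=1):
  M_1 = Pbx/L  [x≤a] = (-10)·1·2/4 = -5 kN·m
Load 2 — uniform load w=10 kN/m over full span:
  M_2 = wx(L-x)/2 = 10·2·(4-2)/2 = 20 kN·m
Load 3 — point force P=13 kN at a=12/5 m (b=L-a=8/5):
  M_3 = Pbx/L  [x≤a] = 13·(8/5)·2/4 = 52/5 kN·m
Superposition: M = Σ M_i = 127/5 kN·m ≈ 25.400000 kN·m

M(2) = 127/5 kN·m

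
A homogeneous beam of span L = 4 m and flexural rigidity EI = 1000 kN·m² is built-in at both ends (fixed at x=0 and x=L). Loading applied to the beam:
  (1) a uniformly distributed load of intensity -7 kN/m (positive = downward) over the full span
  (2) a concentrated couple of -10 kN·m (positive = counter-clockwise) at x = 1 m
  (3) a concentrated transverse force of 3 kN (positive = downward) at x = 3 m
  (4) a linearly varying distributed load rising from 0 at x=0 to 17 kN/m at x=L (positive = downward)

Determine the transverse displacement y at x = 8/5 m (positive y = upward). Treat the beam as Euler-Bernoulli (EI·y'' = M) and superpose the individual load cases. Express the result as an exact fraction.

y(8/5) = -56761/15625000 m

Load 1 — uniform load w=-7 kN/m over full span:
  y_1 = -wx²(L-x)²/(24EI) = -(-7)·(8/5)²·(4-(8/5))²/(24·1000) = 336/78125 m
Load 2 — applied couple M₀=-10 kN·m at a=1 m (b=L-a=3):
  y_2 = (R_Ax³/6 - M_Ax²/2 - M₀(x-a)²/2)/EI  [x>a] with R_A=-45/16, M_A=15/8 = ((-45/16)·(8/5)³/6 - (15/8)·(8/5)²/2 - (-10)·((8/5)-1)²/2)/1000 = -63/25000 m
Load 3 — point force P=3 kN at a=3 m (b=L-a=1):
  y_3 = -Pb²x²(3aL-(3a+b)x)/(6L³EI)  [x≤a] = -3·1²·(8/5)²·(3·3·4-(3·3+1)·(8/5))/(6·4³·1000) = -1/2500 m
Load 4 — triangular load w₀=17 kN/m (0→w₀ over full span):
  y_4 = -w₀x²(L-x)²(x+2L)/(120LEI) = -17·(8/5)²·(4-(8/5))²·((8/5)+2·4)/(120·4·1000) = -9792/1953125 m
Superposition: y = Σ y_i = -56761/15625000 m ≈ -0.003633 m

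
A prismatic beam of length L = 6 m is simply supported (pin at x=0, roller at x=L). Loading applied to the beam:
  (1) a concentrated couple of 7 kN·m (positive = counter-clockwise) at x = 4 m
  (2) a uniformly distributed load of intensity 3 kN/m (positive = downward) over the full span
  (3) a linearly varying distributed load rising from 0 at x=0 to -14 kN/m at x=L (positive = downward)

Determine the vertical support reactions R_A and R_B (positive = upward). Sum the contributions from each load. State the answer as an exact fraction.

R_A = -23/6 kN, R_B = -121/6 kN

Load 1 — applied couple M₀=7 kN·m at a=4 m (b=L-a=2):
  R_A = M₀/L = 7/6 kN
  R_B = -M₀/L = -7/6 kN
Load 2 — uniform load w=3 kN/m over full span:
  R_A = wL/2 = 3·6/2 = 9 kN
  R_B = wL/2 = 3·6/2 = 9 kN
Load 3 — triangular load w₀=-14 kN/m (0→w₀ over full span):
  R_A = w₀L/6 = (-14)·6/6 = -14 kN
  R_B = w₀L/3 = (-14)·6/3 = -28 kN
Superposition: R_A = -23/6 kN, R_B = -121/6 kN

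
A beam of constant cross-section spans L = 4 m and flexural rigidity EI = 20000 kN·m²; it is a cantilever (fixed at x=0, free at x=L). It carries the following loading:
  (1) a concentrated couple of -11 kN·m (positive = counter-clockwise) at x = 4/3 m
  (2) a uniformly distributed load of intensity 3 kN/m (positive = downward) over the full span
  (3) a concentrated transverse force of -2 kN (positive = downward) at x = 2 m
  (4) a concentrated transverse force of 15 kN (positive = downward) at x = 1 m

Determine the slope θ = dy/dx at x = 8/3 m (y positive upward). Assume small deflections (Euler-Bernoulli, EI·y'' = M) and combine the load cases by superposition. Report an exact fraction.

Load 1 — applied couple M₀=-11 kN·m at a=4/3 m (b=L-a=8/3):
  θ_1 = M₀a/EI  [x>a] = (-11)·(4/3)/20000 = -11/15000 rad
Load 2 — uniform load w=3 kN/m over full span:
  θ_2 = -wx(x²-3Lx+3L²)/(6EI) = -3·(8/3)·((8/3)²-3·4·(8/3)+3·4²)/(6·20000) = -26/16875 rad
Load 3 — point force P=-2 kN at a=2 m (b=L-a=2):
  θ_3 = -Pa²/(2EI)  [x>a] = -(-2)·2²/(2·20000) = 1/5000 rad
Load 4 — point force P=15 kN at a=1 m (b=L-a=3):
  θ_4 = -Pa²/(2EI)  [x>a] = -15·1²/(2·20000) = -3/8000 rad
Superposition: θ = Σ θ_i = -529/216000 rad ≈ -0.002449 rad

θ(8/3) = -529/216000 rad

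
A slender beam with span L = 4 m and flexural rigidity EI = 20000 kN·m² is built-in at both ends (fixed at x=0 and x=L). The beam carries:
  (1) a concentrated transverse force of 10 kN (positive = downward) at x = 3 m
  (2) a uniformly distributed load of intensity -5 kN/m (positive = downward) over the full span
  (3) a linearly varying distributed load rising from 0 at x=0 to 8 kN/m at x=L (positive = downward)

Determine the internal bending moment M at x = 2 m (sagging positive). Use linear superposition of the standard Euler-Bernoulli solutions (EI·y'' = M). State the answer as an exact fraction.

M(2) = 7/12 kN·m

Load 1 — point force P=10 kN at a=3 m (b=L-a=1):
  M_1 = Pb²(3a+b)x/L³ - Pab²/L²  [x≤a] = 10·1²·(3·3+1)·2/4³ - 10·3·1²/4² = 5/4 kN·m
Load 2 — uniform load w=-5 kN/m over full span:
  M_2 = wLx/2 - wL²/12 - wx²/2 = (-5)·4·2/2 - (-5)·4²/12 - (-5)·2²/2 = -10/3 kN·m
Load 3 — triangular load w₀=8 kN/m (0→w₀ over full span):
  M_3 = 3w₀Lx/20 - w₀L²/30 - w₀x³/(6L) = 3·8·4·2/20 - 8·4²/30 - 8·2³/(6·4) = 8/3 kN·m
Superposition: M = Σ M_i = 7/12 kN·m ≈ 0.583333 kN·m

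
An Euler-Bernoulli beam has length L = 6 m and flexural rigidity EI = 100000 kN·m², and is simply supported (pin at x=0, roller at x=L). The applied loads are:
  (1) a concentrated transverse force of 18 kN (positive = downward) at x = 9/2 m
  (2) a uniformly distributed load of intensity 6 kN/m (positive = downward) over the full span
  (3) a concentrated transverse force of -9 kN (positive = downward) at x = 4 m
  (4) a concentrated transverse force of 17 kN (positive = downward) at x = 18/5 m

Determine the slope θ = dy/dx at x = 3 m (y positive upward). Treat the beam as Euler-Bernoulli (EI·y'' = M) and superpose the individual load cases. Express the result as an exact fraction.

θ(3) = -12469/200000000 rad

Load 1 — point force P=18 kN at a=9/2 m (b=L-a=3/2):
  θ_1 = -Pb(L²-b²-3x²)/(6LEI)  [x≤a] = -18·(3/2)·(6²-(3/2)²-3·3²)/(6·6·100000) = -81/1600000 rad
Load 2 — uniform load w=6 kN/m over full span:
  θ_2 = -w(L³-6Lx²+4x³)/(24EI) = -6·(6³-6·6·3²+4·3³)/(24·100000) = 0 rad
Load 3 — point force P=-9 kN at a=4 m (b=L-a=2):
  θ_3 = -Pb(L²-b²-3x²)/(6LEI)  [x≤a] = -(-9)·2·(6²-2²-3·3²)/(6·6·100000) = 1/40000 rad
Load 4 — point force P=17 kN at a=18/5 m (b=L-a=12/5):
  θ_4 = -Pb(L²-b²-3x²)/(6LEI)  [x≤a] = -17·(12/5)·(6²-(12/5)²-3·3²)/(6·6·100000) = -459/12500000 rad
Superposition: θ = Σ θ_i = -12469/200000000 rad ≈ -0.000062 rad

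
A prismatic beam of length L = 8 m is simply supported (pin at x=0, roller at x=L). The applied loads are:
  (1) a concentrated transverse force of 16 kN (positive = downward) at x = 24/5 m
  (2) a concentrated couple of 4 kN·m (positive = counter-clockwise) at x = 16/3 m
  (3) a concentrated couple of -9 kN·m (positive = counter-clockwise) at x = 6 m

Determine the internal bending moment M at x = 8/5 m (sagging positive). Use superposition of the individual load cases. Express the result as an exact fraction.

Load 1 — point force P=16 kN at a=24/5 m (b=L-a=16/5):
  M_1 = Pbx/L  [x≤a] = 16·(16/5)·(8/5)/8 = 256/25 kN·m
Load 2 — applied couple M₀=4 kN·m at a=16/3 m (b=L-a=8/3):
  M_2 = M₀x/L  [x≤a] = 4·(8/5)/8 = 4/5 kN·m
Load 3 — applied couple M₀=-9 kN·m at a=6 m (b=L-a=2):
  M_3 = M₀x/L  [x≤a] = (-9)·(8/5)/8 = -9/5 kN·m
Superposition: M = Σ M_i = 231/25 kN·m ≈ 9.240000 kN·m

M(8/5) = 231/25 kN·m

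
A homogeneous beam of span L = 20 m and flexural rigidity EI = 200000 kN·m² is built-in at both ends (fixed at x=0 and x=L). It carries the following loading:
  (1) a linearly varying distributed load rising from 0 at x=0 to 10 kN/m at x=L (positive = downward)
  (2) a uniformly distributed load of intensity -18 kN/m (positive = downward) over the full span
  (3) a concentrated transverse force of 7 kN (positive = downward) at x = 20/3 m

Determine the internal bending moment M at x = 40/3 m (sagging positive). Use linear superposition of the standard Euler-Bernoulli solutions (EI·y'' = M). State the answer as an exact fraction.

M(40/3) = -10460/81 kN·m

Load 1 — triangular load w₀=10 kN/m (0→w₀ over full span):
  M_1 = 3w₀Lx/20 - w₀L²/30 - w₀x³/(6L) = 3·10·20·(40/3)/20 - 10·20²/30 - 10·(40/3)³/(6·20) = 5600/81 kN·m
Load 2 — uniform load w=-18 kN/m over full span:
  M_2 = wLx/2 - wL²/12 - wx²/2 = (-18)·20·(40/3)/2 - (-18)·20²/12 - (-18)·(40/3)²/2 = -200 kN·m
Load 3 — point force P=7 kN at a=20/3 m (b=L-a=40/3):
  M_3 = Pa²(a+3b)(L-x)/L³ - Pa²b/L²  [x>a] = 7·(20/3)²·((20/3)+3·(40/3))·(20-(40/3))/20³ - 7·(20/3)²·(40/3)/20² = 140/81 kN·m
Superposition: M = Σ M_i = -10460/81 kN·m ≈ -129.135802 kN·m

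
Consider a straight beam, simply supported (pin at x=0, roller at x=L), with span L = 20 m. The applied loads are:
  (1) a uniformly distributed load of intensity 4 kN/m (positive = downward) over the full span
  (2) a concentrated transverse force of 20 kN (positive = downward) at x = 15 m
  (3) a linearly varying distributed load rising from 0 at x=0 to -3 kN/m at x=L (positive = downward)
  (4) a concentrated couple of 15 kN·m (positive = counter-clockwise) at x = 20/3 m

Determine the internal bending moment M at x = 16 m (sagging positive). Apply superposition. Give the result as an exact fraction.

M(16) = 637/5 kN·m

Load 1 — uniform load w=4 kN/m over full span:
  M_1 = wx(L-x)/2 = 4·16·(20-16)/2 = 128 kN·m
Load 2 — point force P=20 kN at a=15 m (b=L-a=5):
  M_2 = Pa(L-x)/L  [x>a] = 20·15·(20-16)/20 = 60 kN·m
Load 3 — triangular load w₀=-3 kN/m (0→w₀ over full span):
  M_3 = w₀Lx/6 - w₀x³/(6L) = (-3)·20·16/6 - (-3)·16³/(6·20) = -288/5 kN·m
Load 4 — applied couple M₀=15 kN·m at a=20/3 m (b=L-a=40/3):
  M_4 = M₀x/L - M₀  [x>a] = 15·16/20 - 15 = -3 kN·m
Superposition: M = Σ M_i = 637/5 kN·m ≈ 127.400000 kN·m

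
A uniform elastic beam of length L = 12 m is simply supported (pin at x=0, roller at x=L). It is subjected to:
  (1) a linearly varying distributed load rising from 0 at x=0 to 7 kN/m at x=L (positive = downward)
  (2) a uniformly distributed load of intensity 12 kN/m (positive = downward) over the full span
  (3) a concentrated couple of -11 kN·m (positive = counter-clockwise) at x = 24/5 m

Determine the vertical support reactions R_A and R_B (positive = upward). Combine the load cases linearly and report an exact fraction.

Load 1 — triangular load w₀=7 kN/m (0→w₀ over full span):
  R_A = w₀L/6 = 7·12/6 = 14 kN
  R_B = w₀L/3 = 7·12/3 = 28 kN
Load 2 — uniform load w=12 kN/m over full span:
  R_A = wL/2 = 12·12/2 = 72 kN
  R_B = wL/2 = 12·12/2 = 72 kN
Load 3 — applied couple M₀=-11 kN·m at a=24/5 m (b=L-a=36/5):
  R_A = M₀/L = (-11)/12 = -11/12 kN
  R_B = -M₀/L = -(-11)/12 = 11/12 kN
Superposition: R_A = 1021/12 kN, R_B = 1211/12 kN

R_A = 1021/12 kN, R_B = 1211/12 kN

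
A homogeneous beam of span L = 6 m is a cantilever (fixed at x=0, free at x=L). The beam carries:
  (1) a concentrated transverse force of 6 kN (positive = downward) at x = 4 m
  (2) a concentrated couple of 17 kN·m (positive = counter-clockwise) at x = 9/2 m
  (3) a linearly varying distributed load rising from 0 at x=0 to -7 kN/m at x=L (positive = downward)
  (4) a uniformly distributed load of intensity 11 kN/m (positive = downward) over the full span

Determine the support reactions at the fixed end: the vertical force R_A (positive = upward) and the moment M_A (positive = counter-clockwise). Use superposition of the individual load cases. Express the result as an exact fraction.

R_A = 51 kN, M_A = 121 kN·m

Load 1 — point force P=6 kN at a=4 m (b=L-a=2):
  R_A = P = 6 kN
  M_A = Pa = 6·4 = 24 kN·m
Load 2 — applied couple M₀=17 kN·m at a=9/2 m (b=L-a=3/2):
  R_A = 0 kN
  M_A = -M₀ = -17 kN·m
Load 3 — triangular load w₀=-7 kN/m (0→w₀ over full span):
  R_A = w₀L/2 = (-7)·6/2 = -21 kN
  M_A = w₀L²/3 = (-7)·6²/3 = -84 kN·m
Load 4 — uniform load w=11 kN/m over full span:
  R_A = wL = 11·6 = 66 kN
  M_A = wL²/2 = 11·6²/2 = 198 kN·m
Superposition: R_A = 51 kN, M_A = 121 kN·m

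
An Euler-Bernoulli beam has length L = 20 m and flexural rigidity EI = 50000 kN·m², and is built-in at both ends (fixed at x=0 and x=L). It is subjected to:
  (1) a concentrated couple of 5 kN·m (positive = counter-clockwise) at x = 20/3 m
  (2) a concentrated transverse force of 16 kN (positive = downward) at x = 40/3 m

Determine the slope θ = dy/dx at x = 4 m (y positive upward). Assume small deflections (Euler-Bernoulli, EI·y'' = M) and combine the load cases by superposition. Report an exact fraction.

θ(4) = -199/168750 rad

Load 1 — applied couple M₀=5 kN·m at a=20/3 m (b=L-a=40/3):
  θ_1 = (R_Ax²/2 - M_Ax)/EI  [x≤a] with R_A=1/3, M_A=0 = ((1/3)·4²/2 - 0·4)/50000 = 1/18750 rad
Load 2 — point force P=16 kN at a=40/3 m (b=L-a=20/3):
  θ_2 = -Pb²x(2aL-(3a+b)x)/(2L³EI)  [x≤a] = -16·(20/3)²·4·(2·(40/3)·20-(3·(40/3)+(20/3))·4)/(2·20³·50000) = -104/84375 rad
Superposition: θ = Σ θ_i = -199/168750 rad ≈ -0.001179 rad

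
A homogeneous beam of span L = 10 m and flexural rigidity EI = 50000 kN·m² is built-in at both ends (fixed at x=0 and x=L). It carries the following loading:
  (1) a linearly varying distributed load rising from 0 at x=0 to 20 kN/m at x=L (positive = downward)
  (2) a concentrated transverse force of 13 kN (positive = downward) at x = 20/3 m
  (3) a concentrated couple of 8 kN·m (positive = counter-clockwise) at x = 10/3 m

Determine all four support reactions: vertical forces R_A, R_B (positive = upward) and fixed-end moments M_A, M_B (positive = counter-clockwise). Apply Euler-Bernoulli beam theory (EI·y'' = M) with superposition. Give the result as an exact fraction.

Load 1 — triangular load w₀=20 kN/m (0→w₀ over full span):
  R_A = 3w₀L/20 = 3·20·10/20 = 30 kN
  M_A = w₀L²/30 = 20·10²/30 = 200/3 kN·m
  R_B = 7w₀L/20 = 7·20·10/20 = 70 kN
  M_B = -w₀L²/20 = -20·10²/20 = -100 kN·m
Load 2 — point force P=13 kN at a=20/3 m (b=L-a=10/3):
  R_A = Pb²(3a+b)/L³ = 13·(10/3)²·(3·(20/3)+(10/3))/10³ = 91/27 kN
  M_A = Pab²/L² = 13·(20/3)·(10/3)²/10² = 260/27 kN·m
  R_B = Pa²(a+3b)/L³ = 13·(20/3)²·((20/3)+3·(10/3))/10³ = 260/27 kN
  M_B = -Pa²b/L² = -13·(20/3)²·(10/3)/10² = -520/27 kN·m
Load 3 — applied couple M₀=8 kN·m at a=10/3 m (b=L-a=20/3):
  R_A = 6M₀ab/L³ = 6·8·(10/3)·(20/3)/10³ = 16/15 kN
  M_A = M₀b(2a-b)/L² = 8·(20/3)·(2·(10/3)-(20/3))/10² = 0 kN·m
  R_B = -6M₀ab/L³ = -6·8·(10/3)·(20/3)/10³ = -16/15 kN
  M_B = M₀a(2b-a)/L² = 8·(10/3)·(2·(20/3)-(10/3))/10² = 8/3 kN·m
Superposition: R_A = 4649/135 kN, M_A = 2060/27 kN·m, R_B = 10606/135 kN, M_B = -3148/27 kN·m

R_A = 4649/135 kN, M_A = 2060/27 kN·m, R_B = 10606/135 kN, M_B = -3148/27 kN·m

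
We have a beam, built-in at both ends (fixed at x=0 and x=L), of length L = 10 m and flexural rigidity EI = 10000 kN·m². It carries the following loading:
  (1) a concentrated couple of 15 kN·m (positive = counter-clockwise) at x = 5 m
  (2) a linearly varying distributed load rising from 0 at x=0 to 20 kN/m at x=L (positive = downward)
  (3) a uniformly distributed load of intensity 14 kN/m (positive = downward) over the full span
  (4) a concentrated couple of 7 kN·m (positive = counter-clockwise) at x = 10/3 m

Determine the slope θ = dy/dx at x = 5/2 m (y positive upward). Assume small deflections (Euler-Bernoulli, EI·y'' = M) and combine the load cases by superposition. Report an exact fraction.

θ(5/2) = -7103/384000 rad

Load 1 — applied couple M₀=15 kN·m at a=5 m (b=L-a=5):
  θ_1 = (R_Ax²/2 - M_Ax)/EI  [x≤a] with R_A=9/4, M_A=15/4 = ((9/4)·(5/2)²/2 - (15/4)·(5/2))/10000 = -3/12800 rad
Load 2 — triangular load w₀=20 kN/m (0→w₀ over full span):
  θ_2 = -w₀(2x(L-x)(L-2x)(x+2L)+x²(L-x)²)/(120LEI) = -20·(2·(5/2)·(10-(5/2))·(10-2·(5/2))·((5/2)+2·10)+(5/2)²·(10-(5/2))²)/(120·10·10000) = -39/5120 rad
Load 3 — uniform load w=14 kN/m over full span:
  θ_3 = -wx(L-x)(L-2x)/(12EI) = -14·(5/2)·(10-(5/2))·(10-2·(5/2))/(12·10000) = -7/640 rad
Load 4 — applied couple M₀=7 kN·m at a=10/3 m (b=L-a=20/3):
  θ_4 = (R_Ax²/2 - M_Ax)/EI  [x≤a] with R_A=14/15, M_A=0 = ((14/15)·(5/2)²/2 - 0·(5/2))/10000 = 7/24000 rad
Superposition: θ = Σ θ_i = -7103/384000 rad ≈ -0.018497 rad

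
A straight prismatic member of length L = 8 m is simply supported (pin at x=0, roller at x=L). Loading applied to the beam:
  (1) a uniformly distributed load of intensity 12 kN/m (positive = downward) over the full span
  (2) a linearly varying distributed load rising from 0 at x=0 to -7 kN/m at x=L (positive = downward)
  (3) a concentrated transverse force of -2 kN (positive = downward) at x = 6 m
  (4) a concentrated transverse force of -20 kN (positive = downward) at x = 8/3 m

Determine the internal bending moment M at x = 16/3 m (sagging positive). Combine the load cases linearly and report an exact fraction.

Load 1 — uniform load w=12 kN/m over full span:
  M_1 = wx(L-x)/2 = 12·(16/3)·(8-(16/3))/2 = 256/3 kN·m
Load 2 — triangular load w₀=-7 kN/m (0→w₀ over full span):
  M_2 = w₀Lx/6 - w₀x³/(6L) = (-7)·8·(16/3)/6 - (-7)·(16/3)³/(6·8) = -2240/81 kN·m
Load 3 — point force P=-2 kN at a=6 m (b=L-a=2):
  M_3 = Pbx/L  [x≤a] = (-2)·2·(16/3)/8 = -8/3 kN·m
Load 4 — point force P=-20 kN at a=8/3 m (b=L-a=16/3):
  M_4 = Pa(L-x)/L  [x>a] = (-20)·(8/3)·(8-(16/3))/8 = -160/9 kN·m
Superposition: M = Σ M_i = 3016/81 kN·m ≈ 37.234568 kN·m

M(16/3) = 3016/81 kN·m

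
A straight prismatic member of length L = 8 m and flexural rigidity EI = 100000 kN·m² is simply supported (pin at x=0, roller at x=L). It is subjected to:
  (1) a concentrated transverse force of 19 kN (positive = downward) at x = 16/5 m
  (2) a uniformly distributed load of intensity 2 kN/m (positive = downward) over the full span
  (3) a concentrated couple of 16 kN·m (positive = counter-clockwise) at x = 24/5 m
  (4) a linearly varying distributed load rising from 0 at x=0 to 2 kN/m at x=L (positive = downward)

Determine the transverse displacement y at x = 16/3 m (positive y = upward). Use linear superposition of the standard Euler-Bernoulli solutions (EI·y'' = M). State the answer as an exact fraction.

y(16/3) = -879664/284765625 m

Load 1 — point force P=19 kN at a=16/5 m (b=L-a=24/5):
  y_1 = -Pa(L-x)(2Lx-a²-x²)/(6LEI)  [x>a] = -19·(16/5)·(8-(16/3))·(2·8·(16/3)-(16/5)²-(16/3)²)/(6·8·100000) = -49856/31640625 m
Load 2 — uniform load w=2 kN/m over full span:
  y_2 = -wx(L³-2Lx²+x³)/(24EI) = -2·(16/3)·(8³-2·8·(16/3)²+(16/3)³)/(24·100000) = -704/759375 m
Load 3 — applied couple M₀=16 kN·m at a=24/5 m (b=L-a=16/5):
  y_3 = (M₀x³/(6L)-M₀(x-a)²/2+C₁x)/EI  [x>a] with C₁=M₀(3b²-L²)/(6L)=-832/75 = (16·(16/3)³/(6·8)-16·((16/3)-(24/5))²/2+(-832/75)·(16/3))/100000 = -688/6328125 m
Load 4 — triangular load w₀=2 kN/m (0→w₀ over full span):
  y_4 = -w₀x(7L⁴-10L²x²+3x⁴)/(360LEI) = -2·(16/3)·(7·8⁴-10·8²·(16/3)²+3·(16/3)⁴)/(360·8·100000) = -1088/2278125 m
Superposition: y = Σ y_i = -879664/284765625 m ≈ -0.003089 m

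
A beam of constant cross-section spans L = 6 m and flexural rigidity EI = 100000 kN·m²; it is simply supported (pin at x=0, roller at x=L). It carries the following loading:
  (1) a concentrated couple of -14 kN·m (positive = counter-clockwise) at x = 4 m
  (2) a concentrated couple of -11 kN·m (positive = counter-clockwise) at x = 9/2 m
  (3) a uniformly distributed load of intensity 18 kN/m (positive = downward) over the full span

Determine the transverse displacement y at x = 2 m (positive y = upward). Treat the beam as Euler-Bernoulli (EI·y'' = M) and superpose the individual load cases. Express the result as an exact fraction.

Load 1 — applied couple M₀=-14 kN·m at a=4 m (b=L-a=2):
  y_1 = (M₀x³/(6L)+C₁x)/EI  [x≤a] with C₁=M₀(3b²-L²)/(6L)=28/3 = ((-14)·2³/(6·6)+(28/3)·2)/100000 = 7/45000 m
Load 2 — applied couple M₀=-11 kN·m at a=9/2 m (b=L-a=3/2):
  y_2 = (M₀x³/(6L)+C₁x)/EI  [x≤a] with C₁=M₀(3b²-L²)/(6L)=143/16 = ((-11)·2³/(6·6)+(143/16)·2)/100000 = 1111/7200000 m
Load 3 — uniform load w=18 kN/m over full span:
  y_3 = -wx(L³-2Lx²+x³)/(24EI) = -18·2·(6³-2·6·2²+2³)/(24·100000) = -33/12500 m
Superposition: y = Σ y_i = -16777/7200000 m ≈ -0.002330 m

y(2) = -16777/7200000 m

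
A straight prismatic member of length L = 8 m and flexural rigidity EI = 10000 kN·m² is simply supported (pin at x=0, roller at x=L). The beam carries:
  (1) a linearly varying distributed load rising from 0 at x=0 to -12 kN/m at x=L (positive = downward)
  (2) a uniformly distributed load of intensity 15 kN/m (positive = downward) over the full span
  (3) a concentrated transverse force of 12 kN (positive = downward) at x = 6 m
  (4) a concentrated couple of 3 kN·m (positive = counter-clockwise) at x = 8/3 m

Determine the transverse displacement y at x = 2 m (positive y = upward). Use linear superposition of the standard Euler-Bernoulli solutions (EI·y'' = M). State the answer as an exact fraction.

y(2) = -2429/60000 m

Load 1 — triangular load w₀=-12 kN/m (0→w₀ over full span):
  y_1 = -w₀x(7L⁴-10L²x²+3x⁴)/(360LEI) = -(-12)·2·(7·8⁴-10·8²·2²+3·2⁴)/(360·8·10000) = 109/5000 m
Load 2 — uniform load w=15 kN/m over full span:
  y_2 = -wx(L³-2Lx²+x³)/(24EI) = -15·2·(8³-2·8·2²+2³)/(24·10000) = -57/1000 m
Load 3 — point force P=12 kN at a=6 m (b=L-a=2):
  y_3 = -Pbx(L²-b²-x²)/(6LEI)  [x≤a] = -12·2·2·(8²-2²-2²)/(6·8·10000) = -7/1250 m
Load 4 — applied couple M₀=3 kN·m at a=8/3 m (b=L-a=16/3):
  y_4 = (M₀x³/(6L)+C₁x)/EI  [x≤a] with C₁=M₀(3b²-L²)/(6L)=4/3 = (3·2³/(6·8)+(4/3)·2)/10000 = 19/60000 m
Superposition: y = Σ y_i = -2429/60000 m ≈ -0.040483 m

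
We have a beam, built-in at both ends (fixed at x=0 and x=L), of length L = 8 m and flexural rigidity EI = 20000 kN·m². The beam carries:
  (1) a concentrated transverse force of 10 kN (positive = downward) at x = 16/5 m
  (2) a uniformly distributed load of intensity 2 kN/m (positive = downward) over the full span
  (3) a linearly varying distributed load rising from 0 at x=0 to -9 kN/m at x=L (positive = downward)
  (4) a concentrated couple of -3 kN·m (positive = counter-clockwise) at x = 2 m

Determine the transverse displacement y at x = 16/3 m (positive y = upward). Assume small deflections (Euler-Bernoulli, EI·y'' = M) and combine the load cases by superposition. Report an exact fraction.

y(16/3) = 16453/60750000 m

Load 1 — point force P=10 kN at a=16/5 m (b=L-a=24/5):
  y_1 = -Pa²(L-x)²(3bL-(3b+a)(L-x))/(6L³EI)  [x>a] = -10·(16/5)²·(8-(16/3))²·(3·(24/5)·8-(3·(24/5)+(16/5))·(8-(16/3)))/(6·8³·20000) = -1024/1265625 m
Load 2 — uniform load w=2 kN/m over full span:
  y_2 = -wx²(L-x)²/(24EI) = -2·(16/3)²·(8-(16/3))²/(24·20000) = -128/151875 m
Load 3 — triangular load w₀=-9 kN/m (0→w₀ over full span):
  y_3 = -w₀x²(L-x)²(x+2L)/(120LEI) = -(-9)·(16/3)²·(8-(16/3))²·((16/3)+2·8)/(120·8·20000) = 512/253125 m
Load 4 — applied couple M₀=-3 kN·m at a=2 m (b=L-a=6):
  y_4 = (R_Ax³/6 - M_Ax²/2 - M₀(x-a)²/2)/EI  [x>a] with R_A=-27/64, M_A=9/16 = ((-27/64)·(16/3)³/6 - (9/16)·(16/3)²/2 - (-3)·((16/3)-2)²/2)/20000 = -1/10000 m
Superposition: y = Σ y_i = 16453/60750000 m ≈ 0.000271 m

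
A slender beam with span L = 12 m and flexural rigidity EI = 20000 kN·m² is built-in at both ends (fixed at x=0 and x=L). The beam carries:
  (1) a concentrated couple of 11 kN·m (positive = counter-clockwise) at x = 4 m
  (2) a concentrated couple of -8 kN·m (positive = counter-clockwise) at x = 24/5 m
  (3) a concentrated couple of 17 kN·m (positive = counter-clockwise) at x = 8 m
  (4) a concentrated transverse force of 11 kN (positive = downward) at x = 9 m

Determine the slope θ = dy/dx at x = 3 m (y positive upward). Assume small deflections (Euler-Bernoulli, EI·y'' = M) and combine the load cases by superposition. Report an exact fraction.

Load 1 — applied couple M₀=11 kN·m at a=4 m (b=L-a=8):
  θ_1 = (R_Ax²/2 - M_Ax)/EI  [x≤a] with R_A=11/9, M_A=0 = ((11/9)·3²/2 - 0·3)/20000 = 11/40000 rad
Load 2 — applied couple M₀=-8 kN·m at a=24/5 m (b=L-a=36/5):
  θ_2 = (R_Ax²/2 - M_Ax)/EI  [x≤a] with R_A=-24/25, M_A=-24/25 = ((-24/25)·3²/2 - (-24/25)·3)/20000 = -9/125000 rad
Load 3 — applied couple M₀=17 kN·m at a=8 m (b=L-a=4):
  θ_3 = (R_Ax²/2 - M_Ax)/EI  [x≤a] with R_A=17/9, M_A=17/3 = ((17/9)·3²/2 - (17/3)·3)/20000 = -17/40000 rad
Load 4 — point force P=11 kN at a=9 m (b=L-a=3):
  θ_4 = -Pb²x(2aL-(3a+b)x)/(2L³EI)  [x≤a] = -11·3²·3·(2·9·12-(3·9+3)·3)/(2·12³·20000) = -693/1280000 rad
Superposition: θ = Σ θ_i = -24429/32000000 rad ≈ -0.000763 rad

θ(3) = -24429/32000000 rad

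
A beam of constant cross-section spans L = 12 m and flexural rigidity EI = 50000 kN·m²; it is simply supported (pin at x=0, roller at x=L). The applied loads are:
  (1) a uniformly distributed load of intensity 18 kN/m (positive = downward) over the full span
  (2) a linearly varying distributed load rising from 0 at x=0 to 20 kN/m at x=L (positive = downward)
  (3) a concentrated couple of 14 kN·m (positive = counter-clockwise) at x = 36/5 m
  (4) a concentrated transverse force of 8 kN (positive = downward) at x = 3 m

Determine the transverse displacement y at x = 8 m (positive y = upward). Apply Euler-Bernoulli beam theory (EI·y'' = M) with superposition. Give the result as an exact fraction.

y(8) = -383729/2812500 m

Load 1 — uniform load w=18 kN/m over full span:
  y_1 = -wx(L³-2Lx²+x³)/(24EI) = -18·8·(12³-2·12·8²+8³)/(24·50000) = -264/3125 m
Load 2 — triangular load w₀=20 kN/m (0→w₀ over full span):
  y_2 = -w₀x(7L⁴-10L²x²+3x⁴)/(360LEI) = -20·8·(7·12⁴-10·12²·8²+3·8⁴)/(360·12·50000) = -272/5625 m
Load 3 — applied couple M₀=14 kN·m at a=36/5 m (b=L-a=24/5):
  y_3 = (M₀x³/(6L)-M₀(x-a)²/2+C₁x)/EI  [x>a] with C₁=M₀(3b²-L²)/(6L)=-364/25 = (14·8³/(6·12)-14·(8-(36/5))²/2+(-364/25)·8)/50000 = -301/703125 m
Load 4 — point force P=8 kN at a=3 m (b=L-a=9):
  y_4 = -Pa(L-x)(2Lx-a²-x²)/(6LEI)  [x>a] = -8·3·(12-8)·(2·12·8-3²-8²)/(6·12·50000) = -119/37500 m
Superposition: y = Σ y_i = -383729/2812500 m ≈ -0.136437 m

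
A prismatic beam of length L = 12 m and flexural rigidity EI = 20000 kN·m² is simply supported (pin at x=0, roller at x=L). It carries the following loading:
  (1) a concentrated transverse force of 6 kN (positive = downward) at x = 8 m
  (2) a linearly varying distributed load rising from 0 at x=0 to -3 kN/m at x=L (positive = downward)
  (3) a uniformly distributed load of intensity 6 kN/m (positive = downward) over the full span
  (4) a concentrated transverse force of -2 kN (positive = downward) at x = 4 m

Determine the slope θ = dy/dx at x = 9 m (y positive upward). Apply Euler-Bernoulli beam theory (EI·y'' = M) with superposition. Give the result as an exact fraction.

θ(9) = 356047/28800000 rad

Load 1 — point force P=6 kN at a=8 m (b=L-a=4):
  θ_1 = -Pa(2L²-6Lx+3x²+a²)/(6LEI)  [x>a] = -6·8·(2·12²-6·12·9+3·9²+8²)/(6·12·20000) = 53/30000 rad
Load 2 — triangular load w₀=-3 kN/m (0→w₀ over full span):
  θ_2 = -w₀(7L⁴-30L²x²+15x⁴)/(360LEI) = -(-3)·(7·12⁴-30·12²·9²+15·9⁴)/(360·12·20000) = -11817/3200000 rad
Load 3 — uniform load w=6 kN/m over full span:
  θ_3 = -w(L³-6Lx²+4x³)/(24EI) = -6·(12³-6·12·9²+4·9³)/(24·20000) = 297/20000 rad
Load 4 — point force P=-2 kN at a=4 m (b=L-a=8):
  θ_4 = -Pa(2L²-6Lx+3x²+a²)/(6LEI)  [x>a] = -(-2)·4·(2·12²-6·12·9+3·9²+4²)/(6·12·20000) = -101/180000 rad
Superposition: θ = Σ θ_i = 356047/28800000 rad ≈ 0.012363 rad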